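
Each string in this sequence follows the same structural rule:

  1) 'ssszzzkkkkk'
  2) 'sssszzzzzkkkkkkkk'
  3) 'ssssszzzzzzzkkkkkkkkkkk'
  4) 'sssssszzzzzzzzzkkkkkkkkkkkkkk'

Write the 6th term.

Term n consists of n+1 s's, followed by 2n-1 z's, followed by 3n-1 k's, where the shown terms are n = 2, 3, 4, 5.
For term 6, n = 7, so the run lengths are 8, 13, 20.

sssssssszzzzzzzzzzzzzkkkkkkkkkkkkkkkkkkkk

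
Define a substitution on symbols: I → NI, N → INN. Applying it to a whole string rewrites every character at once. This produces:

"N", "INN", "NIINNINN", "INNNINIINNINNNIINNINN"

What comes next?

Replace each of the 21 characters of INNNINIINNINNNIINNINN in place — NI INN INN INN NI INN NI NI INN INN NI INN INN INN NI NI INN INN NI INN INN — and concatenate.

NIINNINNINNNIINNNINIINNINNNIINNINNINNNINIINNINNNIINNINN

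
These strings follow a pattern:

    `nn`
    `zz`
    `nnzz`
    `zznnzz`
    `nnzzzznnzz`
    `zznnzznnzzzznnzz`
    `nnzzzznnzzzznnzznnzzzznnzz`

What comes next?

From term 3 onward, concatenate the second-to-last term with the last: nn·zz = nnzz, zz·nnzz = zznnzz, …
Continuing: zznnzznnzzzznnzz · nnzzzznnzzzznnzznnzzzznnzz gives term 8.

zznnzznnzzzznnzznnzzzznnzzzznnzznnzzzznnzz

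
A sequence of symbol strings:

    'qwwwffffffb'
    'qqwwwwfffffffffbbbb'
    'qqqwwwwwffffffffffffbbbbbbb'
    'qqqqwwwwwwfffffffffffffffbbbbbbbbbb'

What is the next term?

qqqqqwwwwwwwffffffffffffffffffbbbbbbbbbbbbb

The n-th term is n q's then n+2 w's then 3n+3 f's then 3n-2 b's (n = 1, 2, …).
At n = 5 the blocks have lengths 5, 7, 18, 13.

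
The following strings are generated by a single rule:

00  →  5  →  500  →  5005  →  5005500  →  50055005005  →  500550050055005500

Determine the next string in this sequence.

This is a Fibonacci-style word recurrence s(k) = s(k−1)·s(k−2): e.g. 5·00 = 500.
So term 8 is 500550050055005500·50055005005.

50055005005500550050055005005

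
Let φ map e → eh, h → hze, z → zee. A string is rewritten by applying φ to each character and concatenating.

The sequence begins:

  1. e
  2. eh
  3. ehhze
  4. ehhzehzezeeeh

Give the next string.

ehhzehzezeeehhzezeeehzeeehehehhze

Applying the rule to each of the 13 symbols of ehhzehzezeeeh gives the pieces eh hze hze zee eh hze zee eh zee eh eh eh hze, which concatenate to the answer.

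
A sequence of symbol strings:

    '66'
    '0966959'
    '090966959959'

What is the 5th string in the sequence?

0909090966959959959959

Every step adds 09 to the front and 959 to the end of the previous string.
From 090966959959, 2 further steps: 090966959959 → 09090966959959959 → (answer).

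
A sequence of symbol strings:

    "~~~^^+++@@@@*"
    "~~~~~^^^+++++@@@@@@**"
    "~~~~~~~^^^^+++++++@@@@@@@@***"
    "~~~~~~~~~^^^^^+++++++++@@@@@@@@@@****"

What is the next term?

~~~~~~~~~~~^^^^^^+++++++++++@@@@@@@@@@@@*****

The n-th term is 2n+1 ~'s then n+1 ^'s then 2n+1 +'s then 2n+2 @'s then n *'s (n = 1, 2, …).
For the next term, n = 5, so the run lengths are 11, 6, 11, 12, 5.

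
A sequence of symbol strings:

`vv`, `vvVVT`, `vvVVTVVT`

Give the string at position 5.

vvVVTVVTVVTVVT

Every step adds VVT to the end: s(k+1) = s(k)·VVT.
From vvVVTVVT, 2 further steps: vvVVTVVT → vvVVTVVTVVT → (answer).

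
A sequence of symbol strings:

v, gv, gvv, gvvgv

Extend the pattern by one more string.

From term 3 onward, concatenate the last term with the second-to-last: gv·v = gvv, gvv·gv = gvvgv, …
Continuing: gvvgv · gvv gives term 5.

gvvgvgvv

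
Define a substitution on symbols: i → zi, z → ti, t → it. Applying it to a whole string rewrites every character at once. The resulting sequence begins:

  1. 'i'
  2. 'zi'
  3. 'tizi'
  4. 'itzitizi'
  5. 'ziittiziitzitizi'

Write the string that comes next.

tiziziititzitiziziittiziitzitizi

Applying the rule to each of the 16 symbols of ziittiziitzitizi gives the pieces ti zi zi it it zi ti zi zi it ti zi it zi ti zi, which concatenate to the answer.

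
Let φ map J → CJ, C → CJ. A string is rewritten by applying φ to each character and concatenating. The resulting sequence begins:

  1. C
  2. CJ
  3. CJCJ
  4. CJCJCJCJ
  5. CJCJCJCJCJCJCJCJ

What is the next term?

Rewriting the 16 symbols of CJCJCJCJCJCJCJCJ one by one yields CJ CJ CJ CJ CJ CJ CJ CJ CJ CJ CJ CJ CJ CJ CJ CJ; concatenated:

CJCJCJCJCJCJCJCJCJCJCJCJCJCJCJCJ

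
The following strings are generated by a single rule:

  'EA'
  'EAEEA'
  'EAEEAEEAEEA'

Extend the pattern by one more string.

s(k+1) = s(k)·E·s(k) — each term doubles the last with 'E' between the halves.
Doubling EAEEAEEAEEA with 'E' between the halves:

EAEEAEEAEEAEEAEEAEEAEEA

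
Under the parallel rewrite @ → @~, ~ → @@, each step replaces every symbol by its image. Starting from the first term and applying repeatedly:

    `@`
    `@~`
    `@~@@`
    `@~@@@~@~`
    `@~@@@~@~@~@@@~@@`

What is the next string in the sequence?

@~@@@~@~@~@@@~@@@~@@@~@~@~@@@~@~

Applying the rule to each of the 16 symbols of @~@@@~@~@~@@@~@@ gives the pieces @~ @@ @~ @~ @~ @@ @~ @@ @~ @@ @~ @~ @~ @@ @~ @~, which concatenate to the answer.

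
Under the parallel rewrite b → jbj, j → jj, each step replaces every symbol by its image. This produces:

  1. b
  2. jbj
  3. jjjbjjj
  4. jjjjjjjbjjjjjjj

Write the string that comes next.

Rewriting the 15 symbols of jjjjjjjbjjjjjjj one by one yields jj jj jj jj jj jj jj jbj jj jj jj jj jj jj jj; concatenated:

jjjjjjjjjjjjjjjbjjjjjjjjjjjjjjj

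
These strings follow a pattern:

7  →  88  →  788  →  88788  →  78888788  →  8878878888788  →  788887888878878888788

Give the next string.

This is a Fibonacci-style word recurrence s(k) = s(k−2)·s(k−1): e.g. 7·88 = 788.
The next term joins 8878878888788 and 788887888878878888788.

8878878888788788887888878878888788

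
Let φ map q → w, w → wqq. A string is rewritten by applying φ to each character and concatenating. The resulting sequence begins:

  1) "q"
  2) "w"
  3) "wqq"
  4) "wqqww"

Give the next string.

Rewriting each symbol of wqqww: w→wqq, q→w, q→w, w→wqq, w→wqq, which concatenates to wqq w w wqq wqq.

wqqwwwqqwqq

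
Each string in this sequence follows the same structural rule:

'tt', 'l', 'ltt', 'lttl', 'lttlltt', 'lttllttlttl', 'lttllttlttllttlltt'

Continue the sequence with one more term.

lttllttlttllttllttlttllttlttl

From term 3 onward, concatenate the last term with the second-to-last: l·tt = ltt, ltt·l = lttl, …
So term 8 is lttllttlttllttlltt·lttllttlttl.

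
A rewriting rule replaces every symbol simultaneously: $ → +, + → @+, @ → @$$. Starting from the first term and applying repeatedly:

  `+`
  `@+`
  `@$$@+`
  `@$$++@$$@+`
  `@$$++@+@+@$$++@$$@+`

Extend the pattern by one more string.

Rewriting the 19 symbols of @$$++@+@+@$$++@$$@+ one by one yields @$$ + + @+ @+ @$$ @+ @$$ @+ @$$ + + @+ @+ @$$ + + @$$ @+; concatenated:

@$$++@+@+@$$@+@$$@+@$$++@+@+@$$++@$$@+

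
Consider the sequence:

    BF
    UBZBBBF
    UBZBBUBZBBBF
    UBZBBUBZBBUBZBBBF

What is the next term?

UBZBBUBZBBUBZBBUBZBBBF

Every step adds UBZBB at the front: s(k+1) = UBZBB·s(k).
One more step from UBZBBUBZBBUBZBBBF gives the answer.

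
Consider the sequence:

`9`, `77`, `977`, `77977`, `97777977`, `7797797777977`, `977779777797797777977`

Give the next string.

Each term (from the third on) is the two preceding terms concatenated in order: term 3 = 9·77 = 977.
The next term joins 7797797777977 and 977779777797797777977.

7797797777977977779777797797777977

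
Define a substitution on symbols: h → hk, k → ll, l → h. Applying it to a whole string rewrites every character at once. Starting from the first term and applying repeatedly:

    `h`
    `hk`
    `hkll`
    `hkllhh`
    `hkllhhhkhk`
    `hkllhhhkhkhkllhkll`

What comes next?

Replace each of the 18 characters of hkllhhhkhkhkllhkll in place — hk ll h h hk hk hk ll hk ll hk ll h h hk ll h h — and concatenate.

hkllhhhkhkhkllhkllhkllhhhkllhh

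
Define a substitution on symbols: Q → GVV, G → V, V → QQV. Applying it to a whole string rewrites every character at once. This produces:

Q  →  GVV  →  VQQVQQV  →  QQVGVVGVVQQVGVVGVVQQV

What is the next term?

Rewriting the 21 symbols of QQVGVVGVVQQVGVVGVVQQV one by one yields GVV GVV QQV V QQV QQV V QQV QQV GVV GVV QQV V QQV QQV V QQV QQV GVV GVV QQV; concatenated:

GVVGVVQQVVQQVQQVVQQVQQVGVVGVVQQVVQQVQQVVQQVQQVGVVGVVQQV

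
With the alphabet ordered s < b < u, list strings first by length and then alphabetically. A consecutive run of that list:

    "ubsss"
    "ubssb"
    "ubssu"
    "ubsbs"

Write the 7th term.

Advancing 3 positions from ubsbs through ubsbs → ubsbb → ubsbu reaches term 7.

ubsus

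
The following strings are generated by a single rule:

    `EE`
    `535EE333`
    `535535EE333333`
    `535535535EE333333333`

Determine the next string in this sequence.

s(k+1) = 535·s(k)·333, so each term gains 535 as a prefix and 333 as a suffix.
One more step from 535535535EE333333333 gives the answer.

535535535535EE333333333333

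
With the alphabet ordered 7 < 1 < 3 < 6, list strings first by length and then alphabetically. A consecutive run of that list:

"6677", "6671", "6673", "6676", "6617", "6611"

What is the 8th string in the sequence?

Advancing 2 positions from 6611 through 6611 → 6613 reaches term 8.

6616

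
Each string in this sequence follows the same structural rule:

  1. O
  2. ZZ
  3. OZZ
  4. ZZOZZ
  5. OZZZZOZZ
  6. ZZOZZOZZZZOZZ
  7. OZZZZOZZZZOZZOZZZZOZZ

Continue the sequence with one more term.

ZZOZZOZZZZOZZOZZZZOZZZZOZZOZZZZOZZ

From term 3 onward, concatenate the second-to-last term with the last: O·ZZ = OZZ, ZZ·OZZ = ZZOZZ, …
The next term joins ZZOZZOZZZZOZZ and OZZZZOZZZZOZZOZZZZOZZ.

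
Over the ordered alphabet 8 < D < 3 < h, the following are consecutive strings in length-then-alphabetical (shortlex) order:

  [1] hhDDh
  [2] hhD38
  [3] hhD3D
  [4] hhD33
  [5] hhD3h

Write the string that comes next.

hhDh8

Treat hhD3h as a base-4 numeral over the given alphabet and add one, carrying through any trailing h's.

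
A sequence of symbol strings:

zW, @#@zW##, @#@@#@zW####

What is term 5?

@#@@#@@#@@#@zW########

Each term wraps the previous one in @#@ on the left and ## on the right.
From @#@@#@zW####, 2 further steps: @#@@#@zW#### → @#@@#@@#@zW###### → (answer).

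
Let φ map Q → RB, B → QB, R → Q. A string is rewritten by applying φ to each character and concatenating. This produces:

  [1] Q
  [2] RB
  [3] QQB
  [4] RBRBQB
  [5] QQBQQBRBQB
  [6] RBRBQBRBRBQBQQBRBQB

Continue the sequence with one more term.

QQBQQBRBQBQQBQQBRBQBRBRBQBQQBRBQB

φ(RBRBQBRBRBQBQQBRBQB) expands symbol-by-symbol to Q QB Q QB RB QB Q QB Q QB RB QB RB RB QB Q QB RB QB; joining the 19 pieces gives the next term.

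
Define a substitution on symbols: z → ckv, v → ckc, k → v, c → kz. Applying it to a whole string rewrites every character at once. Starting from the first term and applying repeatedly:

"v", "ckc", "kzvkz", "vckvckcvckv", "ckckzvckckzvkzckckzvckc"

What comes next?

φ(ckckzvckckzvkzckckzvckc) expands symbol-by-symbol to kz v kz v ckv ckc kz v kz v ckv ckc v ckv kz v kz v ckv ckc kz v kz; joining the 23 pieces gives the next term.

kzvkzvckvckckzvkzvckvckcvckvkzvkzvckvckckzvkz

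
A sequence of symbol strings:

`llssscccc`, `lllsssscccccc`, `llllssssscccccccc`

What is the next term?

lllllsssssscccccccccc

The n-th term is n+1 l's then n+2 s's then 2n+2 c's (n = 1, 2, …).
Setting n = 4 gives 5, 6, 10 characters in each block.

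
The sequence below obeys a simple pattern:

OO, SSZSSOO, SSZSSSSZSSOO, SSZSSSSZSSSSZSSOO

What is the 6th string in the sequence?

SSZSSSSZSSSSZSSSSZSSSSZSSOO

Each term is the previous one with SSZSS prepended.
From SSZSSSSZSSSSZSSOO, 2 further steps: SSZSSSSZSSSSZSSOO → SSZSSSSZSSSSZSSSSZSSOO → (answer).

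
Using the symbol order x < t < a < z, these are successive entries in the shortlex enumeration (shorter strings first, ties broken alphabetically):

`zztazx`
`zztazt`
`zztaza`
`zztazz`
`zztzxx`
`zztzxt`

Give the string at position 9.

Continuing the enumeration 3 steps past zztzxt: zztzxt → zztzxa → zztzxz → (answer).

zztztx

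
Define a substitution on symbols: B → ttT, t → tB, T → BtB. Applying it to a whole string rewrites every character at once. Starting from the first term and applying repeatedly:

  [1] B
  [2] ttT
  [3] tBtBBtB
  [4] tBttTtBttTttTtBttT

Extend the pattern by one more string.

Applying the rule to each of the 18 symbols of tBttTtBttTttTtBttT gives the pieces tB ttT tB tB BtB tB ttT tB tB BtB tB tB BtB tB ttT tB tB BtB, which concatenate to the answer.

tBttTtBtBBtBtBttTtBtBBtBtBtBBtBtBttTtBtBBtB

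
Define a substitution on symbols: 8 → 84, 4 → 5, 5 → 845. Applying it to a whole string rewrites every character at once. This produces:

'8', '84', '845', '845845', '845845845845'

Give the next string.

Expanding 845845845845: 8→84, 4→5, 5→845, 8→84, 4→5, 5→845, 8→84, 4→5, 5→845, 8→84, 4→5, 5→845. Concatenated: 84 5 845 84 5 845 84 5 845 84 5 845.

845845845845845845845845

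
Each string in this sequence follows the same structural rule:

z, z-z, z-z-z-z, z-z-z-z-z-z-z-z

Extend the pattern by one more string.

z-z-z-z-z-z-z-z-z-z-z-z-z-z-z-z

Every step duplicates the string with '-' between the halves.
So the next term is two copies of z-z-z-z-z-z-z-z with '-' between the halves.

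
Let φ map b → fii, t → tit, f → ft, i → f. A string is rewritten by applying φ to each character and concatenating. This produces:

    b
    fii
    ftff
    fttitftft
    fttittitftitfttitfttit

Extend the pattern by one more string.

fttittitftittitftitfttitftitfttittitftitfttittitftit

φ(fttittitftitfttitfttit) expands symbol-by-symbol to ft tit tit f tit tit f tit ft tit f tit ft tit tit f tit ft tit tit f tit; joining the 22 pieces gives the next term.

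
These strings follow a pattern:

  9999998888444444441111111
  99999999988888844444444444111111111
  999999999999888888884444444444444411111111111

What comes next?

Each string has the form 9^{3n} 8^{2n} 4^{3n+2} 1^{2n+3}, where the shown terms are n = 2, 3, 4.
Setting n = 5 gives 15, 10, 17, 13 characters in each block.

9999999999999998888888888444444444444444441111111111111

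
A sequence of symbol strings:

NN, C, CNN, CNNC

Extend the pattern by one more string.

CNNCCNN

Each term (from the third on) is the previous term followed by the one before it: term 3 = C·NN = CNN.
Continuing: CNNC · CNN gives term 5.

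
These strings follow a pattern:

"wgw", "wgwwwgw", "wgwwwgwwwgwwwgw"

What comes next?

wgwwwgwwwgwwwgwwwgwwwgwwwgwwwgw

s(k+1) = s(k)·w·s(k) — each term doubles the last with 'w' between the halves.
One more doubling of wgwwwgwwwgwwwgw gives the answer.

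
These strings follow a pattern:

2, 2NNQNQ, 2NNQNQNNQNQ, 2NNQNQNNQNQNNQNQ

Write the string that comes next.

Every step adds NNQNQ to the end: s(k+1) = s(k)·NNQNQ.
Applying this once more to 2NNQNQNNQNQNNQNQ:

2NNQNQNNQNQNNQNQNNQNQ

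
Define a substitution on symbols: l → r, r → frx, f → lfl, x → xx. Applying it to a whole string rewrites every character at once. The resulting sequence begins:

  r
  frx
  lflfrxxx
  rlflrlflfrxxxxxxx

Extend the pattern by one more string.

Replace each of the 17 characters of rlflrlflfrxxxxxxx in place — frx r lfl r frx r lfl r lfl frx xx xx xx xx xx xx xx — and concatenate.

frxrlflrfrxrlflrlflfrxxxxxxxxxxxxxxx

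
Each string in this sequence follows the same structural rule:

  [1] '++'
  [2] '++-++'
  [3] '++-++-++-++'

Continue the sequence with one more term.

Every step duplicates the string with '-' between the halves.
Doubling ++-++-++-++ with '-' between the halves:

++-++-++-++-++-++-++-++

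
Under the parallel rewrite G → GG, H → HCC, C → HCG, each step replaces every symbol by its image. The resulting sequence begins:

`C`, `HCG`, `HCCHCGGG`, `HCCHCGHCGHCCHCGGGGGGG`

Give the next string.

Rewriting the 21 symbols of HCCHCGHCGHCCHCGGGGGGG one by one yields HCC HCG HCG HCC HCG GG HCC HCG GG HCC HCG HCG HCC HCG GG GG GG GG GG GG GG; concatenated:

HCCHCGHCGHCCHCGGGHCCHCGGGHCCHCGHCGHCCHCGGGGGGGGGGGGGGG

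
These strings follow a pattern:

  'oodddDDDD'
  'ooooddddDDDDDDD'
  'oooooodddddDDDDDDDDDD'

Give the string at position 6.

ooooooooooooddddddddDDDDDDDDDDDDDDDDDDD

Reading off run lengths: o runs 2, 4, 6; d runs 3, 4, 5; D runs 4, 7, 10 — each is linear in n (n = 1, 2, …).
Setting n = 6 gives 12, 8, 19 characters in each block.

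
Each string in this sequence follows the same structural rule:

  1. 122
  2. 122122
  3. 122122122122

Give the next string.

Every step duplicates the string.
One more doubling of 122122122122 gives the answer.

122122122122122122122122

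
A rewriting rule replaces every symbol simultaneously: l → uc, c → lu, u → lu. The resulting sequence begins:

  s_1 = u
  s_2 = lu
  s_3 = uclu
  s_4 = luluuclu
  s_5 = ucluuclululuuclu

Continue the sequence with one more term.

φ(ucluuclululuuclu) expands symbol-by-symbol to lu lu uc lu lu lu uc lu uc lu uc lu lu lu uc lu; joining the 16 pieces gives the next term.

luluuclululuucluucluuclululuuclu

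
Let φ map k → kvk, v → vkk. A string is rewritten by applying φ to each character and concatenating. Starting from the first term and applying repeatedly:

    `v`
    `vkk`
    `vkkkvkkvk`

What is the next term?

vkkkvkkvkkvkvkkkvkkvkvkkkvk

Rewriting each symbol of vkkkvkkvk: v→vkk, k→kvk, k→kvk, k→kvk, v→vkk, k→kvk, k→kvk, v→vkk, k→kvk, which concatenates to vkk kvk kvk kvk vkk kvk kvk vkk kvk.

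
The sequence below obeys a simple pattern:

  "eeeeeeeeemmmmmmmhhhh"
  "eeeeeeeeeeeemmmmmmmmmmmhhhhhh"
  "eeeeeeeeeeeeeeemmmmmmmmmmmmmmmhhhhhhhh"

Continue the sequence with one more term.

eeeeeeeeeeeeeeeeeemmmmmmmmmmmmmmmmmmmhhhhhhhhhh

Each string has the form e^{3n+3} m^{4n-1} h^{2n}, where the shown terms are n = 2, 3, 4.
Setting n = 5 gives 18, 19, 10 characters in each block.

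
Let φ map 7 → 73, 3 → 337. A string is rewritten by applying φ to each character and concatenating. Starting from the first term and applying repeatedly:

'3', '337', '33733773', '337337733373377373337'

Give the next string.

Replace each of the 21 characters of 337337733373377373337 in place — 337 337 73 337 337 73 73 337 337 337 73 337 337 73 73 337 73 337 337 337 73 — and concatenate.

3373377333733773733373373377333733773733377333733733773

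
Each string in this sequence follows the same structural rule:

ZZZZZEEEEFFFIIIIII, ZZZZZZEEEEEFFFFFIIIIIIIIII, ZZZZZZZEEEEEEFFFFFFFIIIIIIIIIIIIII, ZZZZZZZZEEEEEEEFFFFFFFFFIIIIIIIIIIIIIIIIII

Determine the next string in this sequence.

The n-th term is n+3 Z's then n+2 E's then 2n-1 F's then 4n-2 I's, where the shown terms are n = 2, 3, 4, 5.
At n = 6 the blocks have lengths 9, 8, 11, 22.

ZZZZZZZZZEEEEEEEEFFFFFFFFFFFIIIIIIIIIIIIIIIIIIIIII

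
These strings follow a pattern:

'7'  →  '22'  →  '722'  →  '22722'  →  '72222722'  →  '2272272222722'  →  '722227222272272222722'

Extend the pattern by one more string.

2272272222722722227222272272222722

This is a Fibonacci-style word recurrence s(k) = s(k−2)·s(k−1): e.g. 7·22 = 722.
Continuing: 2272272222722 · 722227222272272222722 gives term 8.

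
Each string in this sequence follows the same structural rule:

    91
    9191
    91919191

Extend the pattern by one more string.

s(k+1) = s(k)·s(k) — each term doubles the last.
So the next term is two copies of 91919191.

9191919191919191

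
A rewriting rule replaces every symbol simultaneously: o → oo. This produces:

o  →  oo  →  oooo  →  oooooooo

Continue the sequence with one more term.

Apply φ to oooooooo symbol by symbol: o→oo, o→oo, o→oo, o→oo, o→oo, o→oo, o→oo, o→oo; joined: oo oo oo oo oo oo oo oo.

oooooooooooooooo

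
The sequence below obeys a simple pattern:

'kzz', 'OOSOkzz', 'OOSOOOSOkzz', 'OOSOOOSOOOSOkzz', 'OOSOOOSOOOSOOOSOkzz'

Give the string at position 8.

OOSOOOSOOOSOOOSOOOSOOOSOOOSOkzz

Every step adds OOSO at the front: s(k+1) = OOSO·s(k).
From OOSOOOSOOOSOOOSOkzz, 3 further steps: OOSOOOSOOOSOOOSOkzz → OOSOOOSOOOSOOOSOOOSOkzz → OOSOOOSOOOSOOOSOOOSOOOSOkzz → (answer).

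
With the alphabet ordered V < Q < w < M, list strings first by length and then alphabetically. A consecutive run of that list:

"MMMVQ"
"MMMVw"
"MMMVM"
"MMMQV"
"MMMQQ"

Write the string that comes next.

Find the rightmost character of MMMQQ below M, bump it to the next letter, and reset everything to its right to V.

MMMQw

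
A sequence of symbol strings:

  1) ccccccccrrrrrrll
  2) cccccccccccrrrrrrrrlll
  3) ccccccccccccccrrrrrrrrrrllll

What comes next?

cccccccccccccccccrrrrrrrrrrrrlllll

Each string has the form c^{3n+2} r^{2n+2} l^{n}, where the shown terms are n = 2, 3, 4.
Setting n = 5 gives 17, 12, 5 characters in each block.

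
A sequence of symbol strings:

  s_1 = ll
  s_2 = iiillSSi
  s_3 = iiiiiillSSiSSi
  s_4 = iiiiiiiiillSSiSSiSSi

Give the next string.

iiiiiiiiiiiillSSiSSiSSiSSi

Every step adds iii to the front and SSi to the end of the previous string.
So the next term is iii·iiiiiiiiillSSiSSiSSi·SSi.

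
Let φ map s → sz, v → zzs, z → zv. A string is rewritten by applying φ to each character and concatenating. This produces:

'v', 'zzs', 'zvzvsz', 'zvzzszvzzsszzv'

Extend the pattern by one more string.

Rewriting the 14 symbols of zvzzszvzzsszzv one by one yields zv zzs zv zv sz zv zzs zv zv sz sz zv zv zzs; concatenated:

zvzzszvzvszzvzzszvzvszszzvzvzzs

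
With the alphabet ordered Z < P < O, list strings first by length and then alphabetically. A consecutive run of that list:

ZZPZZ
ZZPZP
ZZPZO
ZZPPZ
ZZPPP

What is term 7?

Stepping forward 2 times from ZZPPP: ZZPPP → ZZPPO, then the target.

ZZPOZ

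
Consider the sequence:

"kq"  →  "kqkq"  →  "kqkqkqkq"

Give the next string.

Each string is two copies of the previous one concatenated.
Doubling kqkqkqkq:

kqkqkqkqkqkqkqkq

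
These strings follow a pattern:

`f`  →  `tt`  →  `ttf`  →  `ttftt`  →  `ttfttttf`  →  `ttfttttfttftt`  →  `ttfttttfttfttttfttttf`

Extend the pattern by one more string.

ttfttttfttfttttfttttfttfttttfttftt

This is a Fibonacci-style word recurrence s(k) = s(k−1)·s(k−2): e.g. tt·f = ttf.
So term 8 is ttfttttfttfttttfttttf·ttfttttfttftt.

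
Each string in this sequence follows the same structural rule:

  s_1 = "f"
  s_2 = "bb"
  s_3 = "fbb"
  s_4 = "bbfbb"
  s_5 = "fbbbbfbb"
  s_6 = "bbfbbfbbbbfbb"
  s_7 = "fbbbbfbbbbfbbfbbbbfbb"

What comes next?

This is a Fibonacci-style word recurrence s(k) = s(k−2)·s(k−1): e.g. f·bb = fbb.
Continuing: bbfbbfbbbbfbb · fbbbbfbbbbfbbfbbbbfbb gives term 8.

bbfbbfbbbbfbbfbbbbfbbbbfbbfbbbbfbb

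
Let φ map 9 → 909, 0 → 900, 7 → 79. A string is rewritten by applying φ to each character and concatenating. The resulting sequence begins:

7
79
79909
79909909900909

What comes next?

Replace each of the 14 characters of 79909909900909 in place — 79 909 909 900 909 909 900 909 909 900 900 909 900 909 — and concatenate.

79909909900909909900909909900900909900909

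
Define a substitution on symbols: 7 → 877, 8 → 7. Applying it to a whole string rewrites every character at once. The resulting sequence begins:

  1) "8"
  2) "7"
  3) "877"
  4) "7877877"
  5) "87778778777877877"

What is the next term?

φ(87778778777877877) expands symbol-by-symbol to 7 877 877 877 7 877 877 7 877 877 877 7 877 877 7 877 877; joining the 17 pieces gives the next term.

78778778777877877787787787778778777877877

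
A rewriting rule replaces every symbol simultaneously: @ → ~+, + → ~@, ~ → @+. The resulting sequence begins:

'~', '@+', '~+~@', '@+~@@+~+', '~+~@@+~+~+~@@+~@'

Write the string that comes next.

Rewriting the 16 symbols of ~+~@@+~+~+~@@+~@ one by one yields @+ ~@ @+ ~+ ~+ ~@ @+ ~@ @+ ~@ @+ ~+ ~+ ~@ @+ ~+; concatenated:

@+~@@+~+~+~@@+~@@+~@@+~+~+~@@+~+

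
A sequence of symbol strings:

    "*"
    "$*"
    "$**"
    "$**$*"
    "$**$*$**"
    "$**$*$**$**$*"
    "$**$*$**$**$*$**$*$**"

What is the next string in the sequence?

$**$*$**$**$*$**$*$**$**$*$**$**$*

This is a Fibonacci-style word recurrence s(k) = s(k−1)·s(k−2): e.g. $*·* = $**.
Continuing: $**$*$**$**$*$**$*$** · $**$*$**$**$* gives term 8.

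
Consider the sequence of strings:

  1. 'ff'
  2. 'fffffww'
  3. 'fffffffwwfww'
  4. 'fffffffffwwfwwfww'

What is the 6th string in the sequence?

fffffffffffffwwfwwfwwfwwfww

Each term wraps the previous one in ff on the left and fww on the right.
From fffffffffwwfwwfww, 2 further steps: fffffffffwwfwwfww → fffffffffffwwfwwfwwfww → (answer).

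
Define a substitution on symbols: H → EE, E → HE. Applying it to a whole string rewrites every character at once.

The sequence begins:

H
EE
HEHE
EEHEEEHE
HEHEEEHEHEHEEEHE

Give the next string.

φ(HEHEEEHEHEHEEEHE) expands symbol-by-symbol to EE HE EE HE HE HE EE HE EE HE EE HE HE HE EE HE; joining the 16 pieces gives the next term.

EEHEEEHEHEHEEEHEEEHEEEHEHEHEEEHE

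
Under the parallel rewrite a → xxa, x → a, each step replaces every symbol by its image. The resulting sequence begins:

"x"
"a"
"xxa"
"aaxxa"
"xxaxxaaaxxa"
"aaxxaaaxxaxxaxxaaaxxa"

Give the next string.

φ(aaxxaaaxxaxxaxxaaaxxa) expands symbol-by-symbol to xxa xxa a a xxa xxa xxa a a xxa a a xxa a a xxa xxa xxa a a xxa; joining the 21 pieces gives the next term.

xxaxxaaaxxaxxaxxaaaxxaaaxxaaaxxaxxaxxaaaxxa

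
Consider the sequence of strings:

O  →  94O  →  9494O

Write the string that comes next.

Each term is the previous one with 94 prepended.
Applying this once more to 9494O:

949494O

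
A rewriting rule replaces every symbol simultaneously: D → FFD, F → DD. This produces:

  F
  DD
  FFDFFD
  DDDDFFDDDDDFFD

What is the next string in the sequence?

FFDFFDFFDFFDDDDDFFDFFDFFDFFDFFDDDDDFFD

Applying the rule to each of the 14 symbols of DDDDFFDDDDDFFD gives the pieces FFD FFD FFD FFD DD DD FFD FFD FFD FFD FFD DD DD FFD, which concatenate to the answer.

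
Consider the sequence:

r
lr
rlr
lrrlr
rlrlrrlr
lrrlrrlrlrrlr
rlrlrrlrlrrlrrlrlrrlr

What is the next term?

Each term (from the third on) is the two preceding terms concatenated in order: term 3 = r·lr = rlr.
The next term joins lrrlrrlrlrrlr and rlrlrrlrlrrlrrlrlrrlr.

lrrlrrlrlrrlrrlrlrrlrlrrlrrlrlrrlr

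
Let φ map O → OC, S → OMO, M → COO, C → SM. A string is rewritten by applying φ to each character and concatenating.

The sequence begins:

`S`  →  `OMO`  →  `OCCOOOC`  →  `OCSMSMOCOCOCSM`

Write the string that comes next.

Rewriting the 14 symbols of OCSMSMOCOCOCSM one by one yields OC SM OMO COO OMO COO OC SM OC SM OC SM OMO COO; concatenated:

OCSMOMOCOOOMOCOOOCSMOCSMOCSMOMOCOO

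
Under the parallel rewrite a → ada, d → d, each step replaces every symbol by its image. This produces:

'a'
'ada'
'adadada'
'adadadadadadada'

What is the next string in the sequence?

adadadadadadadadadadadadadadada

φ(adadadadadadada) expands symbol-by-symbol to ada d ada d ada d ada d ada d ada d ada d ada; joining the 15 pieces gives the next term.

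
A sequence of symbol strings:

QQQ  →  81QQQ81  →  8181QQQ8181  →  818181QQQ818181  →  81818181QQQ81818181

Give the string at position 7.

818181818181QQQ818181818181

Each term wraps the previous one in 81 on the left and 81 on the right.
From 81818181QQQ81818181, 2 further steps: 81818181QQQ81818181 → 8181818181QQQ8181818181 → (answer).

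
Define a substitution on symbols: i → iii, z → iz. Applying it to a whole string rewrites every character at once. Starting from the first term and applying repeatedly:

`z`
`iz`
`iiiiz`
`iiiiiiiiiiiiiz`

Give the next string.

iiiiiiiiiiiiiiiiiiiiiiiiiiiiiiiiiiiiiiiiz

Applying the rule to each of the 14 symbols of iiiiiiiiiiiiiz gives the pieces iii iii iii iii iii iii iii iii iii iii iii iii iii iz, which concatenate to the answer.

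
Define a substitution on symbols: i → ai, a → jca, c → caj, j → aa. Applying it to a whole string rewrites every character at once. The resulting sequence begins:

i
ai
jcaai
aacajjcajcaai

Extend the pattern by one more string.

Replace each of the 13 characters of aacajjcajcaai in place — jca jca caj jca aa aa caj jca aa caj jca jca ai — and concatenate.

jcajcacajjcaaaaacajjcaaacajjcajcaai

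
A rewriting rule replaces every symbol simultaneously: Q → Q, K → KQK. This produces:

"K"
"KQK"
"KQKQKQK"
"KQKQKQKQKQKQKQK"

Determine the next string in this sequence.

Rewriting the 15 symbols of KQKQKQKQKQKQKQK one by one yields KQK Q KQK Q KQK Q KQK Q KQK Q KQK Q KQK Q KQK; concatenated:

KQKQKQKQKQKQKQKQKQKQKQKQKQKQKQK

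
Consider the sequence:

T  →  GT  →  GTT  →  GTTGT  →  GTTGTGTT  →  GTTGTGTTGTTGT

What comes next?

From term 3 onward, concatenate the last term with the second-to-last: GT·T = GTT, GTT·GT = GTTGT, …
The next term joins GTTGTGTTGTTGT and GTTGTGTT.

GTTGTGTTGTTGTGTTGTGTT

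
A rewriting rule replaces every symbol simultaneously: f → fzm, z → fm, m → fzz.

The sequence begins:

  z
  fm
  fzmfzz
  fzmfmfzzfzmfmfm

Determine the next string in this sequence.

Applying the rule to each of the 15 symbols of fzmfmfzzfzmfmfm gives the pieces fzm fm fzz fzm fzz fzm fm fm fzm fm fzz fzm fzz fzm fzz, which concatenate to the answer.

fzmfmfzzfzmfzzfzmfmfmfzmfmfzzfzmfzzfzmfzz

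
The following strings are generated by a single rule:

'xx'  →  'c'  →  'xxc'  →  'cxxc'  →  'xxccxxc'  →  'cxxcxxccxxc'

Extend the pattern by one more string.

xxccxxccxxcxxccxxc

Each term (from the third on) is the two preceding terms concatenated in order: term 3 = xx·c = xxc.
Continuing: xxccxxc · cxxcxxccxxc gives term 7.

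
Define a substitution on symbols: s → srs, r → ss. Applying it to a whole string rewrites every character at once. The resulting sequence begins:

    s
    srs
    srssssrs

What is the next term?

srssssrssrssrssrssssrs

Rewriting each symbol of srssssrs: s→srs, r→ss, s→srs, s→srs, s→srs, s→srs, r→ss, s→srs, which concatenates to srs ss srs srs srs srs ss srs.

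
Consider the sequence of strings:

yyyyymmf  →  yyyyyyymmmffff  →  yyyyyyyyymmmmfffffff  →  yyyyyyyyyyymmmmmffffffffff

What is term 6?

Term n consists of 2n+3 y's, followed by n+1 m's, followed by 3n-2 f's (n = 1, 2, …).
At n = 6 the blocks have lengths 15, 7, 16.

yyyyyyyyyyyyyyymmmmmmmffffffffffffffff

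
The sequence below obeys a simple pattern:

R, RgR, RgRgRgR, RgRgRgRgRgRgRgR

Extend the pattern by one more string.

Each string is two copies of the previous one joined by 'g'.
So the next term is two copies of RgRgRgRgRgRgRgR with 'g' between the halves.

RgRgRgRgRgRgRgRgRgRgRgRgRgRgRgR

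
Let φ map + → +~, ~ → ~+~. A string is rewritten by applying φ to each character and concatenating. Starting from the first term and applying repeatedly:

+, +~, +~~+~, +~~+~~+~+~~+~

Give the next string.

+~~+~~+~+~~+~~+~+~~+~+~~+~~+~+~~+~

Applying the rule to each of the 13 symbols of +~~+~~+~+~~+~ gives the pieces +~ ~+~ ~+~ +~ ~+~ ~+~ +~ ~+~ +~ ~+~ ~+~ +~ ~+~, which concatenate to the answer.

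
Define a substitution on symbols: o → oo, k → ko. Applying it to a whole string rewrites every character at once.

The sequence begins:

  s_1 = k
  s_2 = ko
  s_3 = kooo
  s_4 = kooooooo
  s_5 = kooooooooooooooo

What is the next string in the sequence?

φ(kooooooooooooooo) expands symbol-by-symbol to ko oo oo oo oo oo oo oo oo oo oo oo oo oo oo oo; joining the 16 pieces gives the next term.

kooooooooooooooooooooooooooooooo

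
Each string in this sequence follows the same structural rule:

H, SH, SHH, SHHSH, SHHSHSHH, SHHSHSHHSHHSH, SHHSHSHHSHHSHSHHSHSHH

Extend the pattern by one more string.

SHHSHSHHSHHSHSHHSHSHHSHHSHSHHSHHSH

From term 3 onward, concatenate the last term with the second-to-last: SH·H = SHH, SHH·SH = SHHSH, …
The next term joins SHHSHSHHSHHSHSHHSHSHH and SHHSHSHHSHHSH.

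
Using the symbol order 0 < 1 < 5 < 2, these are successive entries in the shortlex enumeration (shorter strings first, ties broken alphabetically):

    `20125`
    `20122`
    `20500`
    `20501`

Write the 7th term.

20510

Advancing 3 positions from 20501 through 20501 → 20505 → 20502 reaches term 7.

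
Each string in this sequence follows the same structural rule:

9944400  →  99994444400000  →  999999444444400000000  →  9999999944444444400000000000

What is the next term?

99999999994444444444400000000000000

The n-th term is 2n 9's then 2n+1 4's then 3n-1 0's (n = 1, 2, …).
For the next term, n = 5, so the run lengths are 10, 11, 14.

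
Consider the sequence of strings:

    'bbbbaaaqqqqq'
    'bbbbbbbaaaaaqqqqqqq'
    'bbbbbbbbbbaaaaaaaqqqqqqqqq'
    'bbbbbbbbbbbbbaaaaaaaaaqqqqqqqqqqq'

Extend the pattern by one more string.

Term n consists of 3n+1 b's, followed by 2n+1 a's, followed by 2n+3 q's (n = 1, 2, …).
Setting n = 5 gives 16, 11, 13 characters in each block.

bbbbbbbbbbbbbbbbaaaaaaaaaaaqqqqqqqqqqqqq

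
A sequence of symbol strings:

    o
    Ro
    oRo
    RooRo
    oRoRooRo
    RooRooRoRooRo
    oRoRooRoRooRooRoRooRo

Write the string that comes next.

RooRooRoRooRooRoRooRoRooRooRoRooRo

This is a Fibonacci-style word recurrence s(k) = s(k−2)·s(k−1): e.g. o·Ro = oRo.
The next term joins RooRooRoRooRo and oRoRooRoRooRooRoRooRo.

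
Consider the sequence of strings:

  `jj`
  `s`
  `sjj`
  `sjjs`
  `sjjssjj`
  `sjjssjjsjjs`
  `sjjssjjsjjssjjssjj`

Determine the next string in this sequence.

sjjssjjsjjssjjssjjsjjssjjsjjs

Each term (from the third on) is the previous term followed by the one before it: term 3 = s·jj = sjj.
Continuing: sjjssjjsjjssjjssjj · sjjssjjsjjs gives term 8.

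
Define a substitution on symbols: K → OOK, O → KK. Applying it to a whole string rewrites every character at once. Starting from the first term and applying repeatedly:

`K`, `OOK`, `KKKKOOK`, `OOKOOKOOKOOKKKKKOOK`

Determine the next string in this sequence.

Replace each of the 19 characters of OOKOOKOOKOOKKKKKOOK in place — KK KK OOK KK KK OOK KK KK OOK KK KK OOK OOK OOK OOK OOK KK KK OOK — and concatenate.

KKKKOOKKKKKOOKKKKKOOKKKKKOOKOOKOOKOOKOOKKKKKOOK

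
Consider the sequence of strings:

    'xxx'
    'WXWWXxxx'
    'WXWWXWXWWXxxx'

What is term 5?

Every step adds WXWWX at the front: s(k+1) = WXWWX·s(k).
From WXWWXWXWWXxxx, 2 further steps: WXWWXWXWWXxxx → WXWWXWXWWXWXWWXxxx → (answer).

WXWWXWXWWXWXWWXWXWWXxxx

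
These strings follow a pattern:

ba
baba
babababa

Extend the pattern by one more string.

babababababababa

s(k+1) = s(k)·s(k) — each term doubles the last.
One more doubling of babababa gives the answer.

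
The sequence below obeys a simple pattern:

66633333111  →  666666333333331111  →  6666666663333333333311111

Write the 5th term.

Term n consists of 3n 6's, followed by 3n+2 3's, followed by n+2 1's (n = 1, 2, …).
For term 5, n = 5, so the run lengths are 15, 17, 7.

666666666666666333333333333333331111111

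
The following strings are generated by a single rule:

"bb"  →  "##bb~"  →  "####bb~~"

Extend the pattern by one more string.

######bb~~~

Each term wraps the previous one in ## on the left and ~ on the right.
So the next term is ##·####bb~~·~.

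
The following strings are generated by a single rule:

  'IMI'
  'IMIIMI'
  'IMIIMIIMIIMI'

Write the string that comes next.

s(k+1) = s(k)·s(k) — each term doubles the last.
Doubling IMIIMIIMIIMI:

IMIIMIIMIIMIIMIIMIIMIIMI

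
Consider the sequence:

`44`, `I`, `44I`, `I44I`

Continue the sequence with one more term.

44II44I

From term 3 onward, concatenate the second-to-last term with the last: 44·I = 44I, I·44I = I44I, …
Continuing: 44I · I44I gives term 5.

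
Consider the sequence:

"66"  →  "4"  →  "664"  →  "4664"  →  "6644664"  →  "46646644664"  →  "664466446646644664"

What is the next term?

From term 3 onward, concatenate the second-to-last term with the last: 66·4 = 664, 4·664 = 4664, …
The next term joins 46646644664 and 664466446646644664.

46646644664664466446646644664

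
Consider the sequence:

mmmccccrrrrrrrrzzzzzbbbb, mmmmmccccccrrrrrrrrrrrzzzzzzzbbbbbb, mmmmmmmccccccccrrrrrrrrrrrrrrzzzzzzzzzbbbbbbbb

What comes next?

mmmmmmmmmccccccccccrrrrrrrrrrrrrrrrrzzzzzzzzzzzbbbbbbbbbb

Reading off run lengths: m runs 3, 5, 7; c runs 4, 6, 8; r runs 8, 11, 14; z runs 5, 7, 9; b runs 4, 6, 8 — each is linear in n, where the shown terms are n = 2, 3, 4.
For the next term, n = 5, so the run lengths are 9, 10, 17, 11, 10.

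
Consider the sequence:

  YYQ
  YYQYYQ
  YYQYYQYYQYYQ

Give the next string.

YYQYYQYYQYYQYYQYYQYYQYYQ

Every step duplicates the string.
So the next term is two copies of YYQYYQYYQYYQ.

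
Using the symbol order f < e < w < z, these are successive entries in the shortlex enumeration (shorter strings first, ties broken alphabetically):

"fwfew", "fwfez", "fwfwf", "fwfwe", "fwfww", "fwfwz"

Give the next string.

Find the rightmost character of fwfwz below z, bump it to the next letter, and reset everything to its right to f.

fwfzf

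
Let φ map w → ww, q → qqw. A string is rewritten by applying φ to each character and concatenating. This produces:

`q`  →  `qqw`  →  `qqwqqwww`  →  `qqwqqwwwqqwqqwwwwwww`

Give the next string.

Rewriting the 20 symbols of qqwqqwwwqqwqqwwwwwww one by one yields qqw qqw ww qqw qqw ww ww ww qqw qqw ww qqw qqw ww ww ww ww ww ww ww; concatenated:

qqwqqwwwqqwqqwwwwwwwqqwqqwwwqqwqqwwwwwwwwwwwwwww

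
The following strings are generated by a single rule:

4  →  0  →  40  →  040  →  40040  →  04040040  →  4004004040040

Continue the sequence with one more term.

040400404004004040040

This is a Fibonacci-style word recurrence s(k) = s(k−2)·s(k−1): e.g. 4·0 = 40.
Continuing: 04040040 · 4004004040040 gives term 8.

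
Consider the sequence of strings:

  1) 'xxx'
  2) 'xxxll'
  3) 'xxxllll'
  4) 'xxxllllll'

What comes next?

xxxllllllll

The strings grow by a fixed suffix ll each time.
So the next term is xxxllllll·ll.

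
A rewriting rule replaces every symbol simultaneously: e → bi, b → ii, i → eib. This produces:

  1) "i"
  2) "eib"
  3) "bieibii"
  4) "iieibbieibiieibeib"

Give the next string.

Applying the rule to each of the 18 symbols of iieibbieibiieibeib gives the pieces eib eib bi eib ii ii eib bi eib ii eib eib bi eib ii bi eib ii, which concatenate to the answer.

eibeibbieibiiiieibbieibiieibeibbieibiibieibii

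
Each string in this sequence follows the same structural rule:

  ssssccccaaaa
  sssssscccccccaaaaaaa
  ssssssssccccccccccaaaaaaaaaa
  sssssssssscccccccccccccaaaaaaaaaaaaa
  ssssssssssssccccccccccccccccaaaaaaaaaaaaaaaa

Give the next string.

sssssssssssssscccccccccccccccccccaaaaaaaaaaaaaaaaaaa

Each string has the form s^{2n} c^{3n-2} a^{3n-2}, where the shown terms are n = 2, 3, 4, 5, 6.
Setting n = 7 gives 14, 19, 19 characters in each block.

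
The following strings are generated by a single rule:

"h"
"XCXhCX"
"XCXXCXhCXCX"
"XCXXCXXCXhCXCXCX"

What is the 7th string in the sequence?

XCXXCXXCXXCXXCXXCXhCXCXCXCXCXCX

Every step adds XCX to the front and CX to the end of the previous string.
From XCXXCXXCXhCXCXCX, 3 further steps: XCXXCXXCXhCXCXCX → XCXXCXXCXXCXhCXCXCXCX → XCXXCXXCXXCXXCXhCXCXCXCXCX → (answer).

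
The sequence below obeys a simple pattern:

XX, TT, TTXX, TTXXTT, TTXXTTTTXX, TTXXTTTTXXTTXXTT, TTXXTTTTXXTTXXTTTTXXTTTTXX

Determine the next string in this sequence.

TTXXTTTTXXTTXXTTTTXXTTTTXXTTXXTTTTXXTTXXTT

Each term (from the third on) is the previous term followed by the one before it: term 3 = TT·XX = TTXX.
So term 8 is TTXXTTTTXXTTXXTTTTXXTTTTXX·TTXXTTTTXXTTXXTT.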